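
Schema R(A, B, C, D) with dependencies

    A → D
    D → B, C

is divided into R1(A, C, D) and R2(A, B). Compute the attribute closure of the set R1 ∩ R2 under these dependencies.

R1 ∩ R2 = {A}.
A → D applies, adding D
D → B, C applies, adding B, C
Closure: {A, B, C, D}.

A, B, C, D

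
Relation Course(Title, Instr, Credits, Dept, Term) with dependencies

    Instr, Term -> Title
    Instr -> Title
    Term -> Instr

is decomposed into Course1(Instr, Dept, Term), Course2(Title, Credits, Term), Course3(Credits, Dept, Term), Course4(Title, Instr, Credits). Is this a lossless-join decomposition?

Yes

Chase test. Columns are Title, Instr, Credits, Dept, Term; row i has aⱼ where attribute j ∈ Coursei, else bᵢⱼ.
Initial tableau (one row per fragment):
  row 1: b11 a2 b13 a4 a5
  row 2: a1 b22 a3 b24 a5
  row 3: b31 b32 a3 a4 a5
  row 4: a1 a2 a3 b44 b45
Rows 1 and 4 agree on Instr; apply Instr→Title and equate their Title entries.
Rows 1 and 2 agree on Term; apply Term→Instr and equate their Instr entries.
Rows 1 and 3 agree on Term; apply Term→Instr and equate their Instr entries.
Rows 1 and 3 agree on Instr, Term; apply Instr, Term→Title and equate their Title entries.
Row 3 is now all distinguished symbols — the join is lossless.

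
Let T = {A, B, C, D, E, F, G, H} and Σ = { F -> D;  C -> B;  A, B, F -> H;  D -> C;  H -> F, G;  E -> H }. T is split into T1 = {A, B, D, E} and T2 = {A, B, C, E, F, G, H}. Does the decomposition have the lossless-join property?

Common attributes: T1 ∩ T2 = {A, B, E}.
Closure of {A, B, E}: E → H applies, adding H; H → F, G applies, adding F, G; F → D applies, adding D; D → C applies, adding C. So (A, B, E)⁺ = {A, B, C, D, E, F, G, H}.
This closure contains every attribute of T1, so T1 ∩ T2 → T1. The join is lossless.

Yes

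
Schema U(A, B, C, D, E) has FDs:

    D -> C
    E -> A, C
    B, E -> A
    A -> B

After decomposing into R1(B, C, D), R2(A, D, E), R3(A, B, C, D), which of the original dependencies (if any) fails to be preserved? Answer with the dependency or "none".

Check E → A, C: no single fragment contains all of {A, C, E}, and the restricted closure of {E} across the fragments never reaches {A, C}.
D → C is preserved.
B, E → A is preserved.
A → B is preserved.

E -> A, C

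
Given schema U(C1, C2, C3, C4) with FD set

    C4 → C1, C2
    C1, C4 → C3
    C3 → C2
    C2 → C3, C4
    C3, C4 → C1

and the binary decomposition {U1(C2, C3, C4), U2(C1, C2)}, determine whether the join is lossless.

Yes

Common attributes: U1 ∩ U2 = {C2}.
Closure of {C2}: C2 → C3, C4 applies, adding C3, C4; C3, C4 → C1 applies, adding C1. So (C2)⁺ = {C1, C2, C3, C4}.
This closure contains every attribute of U1, so U1 ∩ U2 → U1. The join is lossless.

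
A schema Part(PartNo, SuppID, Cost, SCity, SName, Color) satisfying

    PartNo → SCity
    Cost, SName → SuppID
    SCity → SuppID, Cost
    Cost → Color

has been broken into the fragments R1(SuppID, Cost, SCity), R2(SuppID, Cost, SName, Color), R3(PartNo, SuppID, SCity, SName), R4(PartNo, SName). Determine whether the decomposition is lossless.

Chase test. Columns are PartNo, SuppID, Cost, SCity, SName, Color; row i has aⱼ where attribute j ∈ Ri, else bᵢⱼ.
Initial tableau (one row per fragment):
  row 1: b11 a2 a3 a4 b15 b16
  row 2: b21 a2 a3 b24 a5 a6
  row 3: a1 a2 b33 a4 a5 b36
  row 4: a1 b42 b43 b44 a5 b46
Rows 3 and 4 agree on PartNo; apply PartNo→SCity and equate their SCity entries.
Rows 1 and 3 agree on SCity; apply SCity→SuppID, Cost and equate their SuppID, Cost entries.
Rows 1 and 4 agree on SCity; apply SCity→SuppID, Cost and equate their SuppID, Cost entries.
Rows 1 and 2 agree on Cost; apply Cost→Color and equate their Color entries.
Rows 1 and 3 agree on Cost; apply Cost→Color and equate their Color entries.
Rows 1 and 4 agree on Cost; apply Cost→Color and equate their Color entries.
Row 3 is now all distinguished symbols — the join is lossless.

Yes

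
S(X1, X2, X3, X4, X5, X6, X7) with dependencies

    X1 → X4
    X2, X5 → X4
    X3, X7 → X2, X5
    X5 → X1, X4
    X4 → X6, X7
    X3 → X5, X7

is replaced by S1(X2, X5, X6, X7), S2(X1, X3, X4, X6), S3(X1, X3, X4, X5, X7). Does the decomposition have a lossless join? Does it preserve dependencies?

Lossless test (chase): Rows 1 and 3 agree on X5; apply X5→X1, X4 and equate their X1, X4 entries. Rows 1 and 2 agree on X4; apply X4→X6, X7 and equate their X6, X7 entries. Rows 1 and 3 agree on X4; apply X4→X6, X7 and equate their X6, X7 entries. Rows 2 and 3 agree on X3; apply X3→X5, X7 and equate their X5, X7 entries. Rows 2 and 3 agree on X3, X7; apply X3, X7→X2, X5 and equate their X2, X5 entries. No row becomes fully distinguished — the join is lossy.
Dependency preservation: the restricted closure of {X3, X7} across the fragments never reaches {X2, X5}, so X3, X7 → X2, X5 cannot be enforced without a join — not preserved.

lossy and not dependency-preserving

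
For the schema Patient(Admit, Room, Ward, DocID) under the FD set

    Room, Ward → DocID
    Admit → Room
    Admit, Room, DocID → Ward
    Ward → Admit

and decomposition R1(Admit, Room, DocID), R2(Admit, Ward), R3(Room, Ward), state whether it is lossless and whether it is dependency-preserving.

lossy and not dependency-preserving

Lossless test (chase): Rows 1 and 2 agree on Admit; apply Admit→Room and equate their Room entries. Rows 2 and 3 agree on Ward; apply Ward→Admit and equate their Admit entries. Rows 2 and 3 agree on Room, Ward; apply Room, Ward→DocID and equate their DocID entries. No row becomes fully distinguished — the join is lossy.
Dependency preservation: the restricted closure of {Room, Ward} across the fragments never reaches {DocID}, so Room, Ward → DocID cannot be enforced without a join — not preserved.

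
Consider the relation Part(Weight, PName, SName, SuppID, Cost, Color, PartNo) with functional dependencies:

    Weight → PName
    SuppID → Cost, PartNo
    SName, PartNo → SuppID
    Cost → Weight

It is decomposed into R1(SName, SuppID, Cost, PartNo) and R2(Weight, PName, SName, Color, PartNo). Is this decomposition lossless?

Common attributes: R1 ∩ R2 = {SName, PartNo}.
Closure of {SName, PartNo}: SName, PartNo → SuppID applies, adding SuppID; SuppID → Cost, PartNo applies, adding Cost; Cost → Weight applies, adding Weight; Weight → PName applies, adding PName. So (SName, PartNo)⁺ = {Weight, PName, SName, SuppID, Cost, PartNo}.
This closure contains every attribute of R1, so R1 ∩ R2 → R1. The join is lossless.

Yes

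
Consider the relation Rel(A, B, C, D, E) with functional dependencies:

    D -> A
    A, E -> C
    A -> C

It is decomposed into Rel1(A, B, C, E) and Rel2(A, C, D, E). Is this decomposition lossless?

Common attributes: Rel1 ∩ Rel2 = {A, C, E}.
No dependency enlarges {A, C, E}, so (A, C, E)⁺ = {A, C, E}.
The closure contains neither all of Rel1 = {A, B, C, E} nor all of Rel2 = {A, C, D, E}, so the common attributes are not a superkey of either fragment. The join is lossy.

No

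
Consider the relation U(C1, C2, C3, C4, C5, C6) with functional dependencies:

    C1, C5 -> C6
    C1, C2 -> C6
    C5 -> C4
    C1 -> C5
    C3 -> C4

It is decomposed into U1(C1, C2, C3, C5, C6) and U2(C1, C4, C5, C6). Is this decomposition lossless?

Yes

Common attributes: U1 ∩ U2 = {C1, C5, C6}.
Closure of {C1, C5, C6}: C5 → C4 applies, adding C4. So (C1, C5, C6)⁺ = {C1, C4, C5, C6}.
This closure contains every attribute of U2, so U1 ∩ U2 → U2. The join is lossless.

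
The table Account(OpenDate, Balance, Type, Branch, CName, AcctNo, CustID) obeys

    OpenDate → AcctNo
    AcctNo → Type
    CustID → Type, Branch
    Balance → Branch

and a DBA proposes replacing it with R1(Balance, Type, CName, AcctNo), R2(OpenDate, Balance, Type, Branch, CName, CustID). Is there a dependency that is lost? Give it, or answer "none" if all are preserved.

Check OpenDate → AcctNo: no single fragment contains all of {OpenDate, AcctNo}, and the restricted closure of {OpenDate} across the fragments never reaches {AcctNo}.
AcctNo → Type is preserved.
CustID → Type, Branch is preserved.
Balance → Branch is preserved.

OpenDate → AcctNo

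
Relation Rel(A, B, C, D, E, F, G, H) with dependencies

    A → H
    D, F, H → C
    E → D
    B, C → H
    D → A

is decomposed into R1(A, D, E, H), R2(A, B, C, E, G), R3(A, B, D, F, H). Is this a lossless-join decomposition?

Chase test. Columns are A, B, C, D, E, F, G, H; row i has aⱼ where attribute j ∈ Ri, else bᵢⱼ.
Initial tableau (one row per fragment):
  row 1: a1 b12 b13 a4 a5 b16 b17 a8
  row 2: a1 a2 a3 b24 a5 b26 a7 b28
  row 3: a1 a2 b33 a4 b35 a6 b37 a8
Rows 1 and 2 agree on A; apply A→H and equate their H entries.
Rows 1 and 2 agree on E; apply E→D and equate their D entries.
No row becomes fully distinguished — the join is lossy.

No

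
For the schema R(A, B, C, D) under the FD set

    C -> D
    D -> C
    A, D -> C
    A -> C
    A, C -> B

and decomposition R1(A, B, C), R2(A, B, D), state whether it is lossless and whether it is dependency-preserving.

Lossless test: (A, B)⁺ = {A, B, C, D}, which contains all of one fragment — lossless.
Dependency preservation: the restricted closure of {C} across the fragments never reaches {D}, so C → D cannot be enforced without a join — not preserved.

lossless but not dependency-preserving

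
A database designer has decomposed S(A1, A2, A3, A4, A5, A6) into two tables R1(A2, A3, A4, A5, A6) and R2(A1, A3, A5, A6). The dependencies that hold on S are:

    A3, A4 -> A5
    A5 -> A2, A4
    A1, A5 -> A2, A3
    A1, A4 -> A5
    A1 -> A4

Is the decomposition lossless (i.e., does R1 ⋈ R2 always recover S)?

Yes

Common attributes: R1 ∩ R2 = {A3, A5, A6}.
Closure of {A3, A5, A6}: A5 → A2, A4 applies, adding A2, A4. So (A3, A5, A6)⁺ = {A2, A3, A4, A5, A6}.
This closure contains every attribute of R1, so R1 ∩ R2 → R1. The join is lossless.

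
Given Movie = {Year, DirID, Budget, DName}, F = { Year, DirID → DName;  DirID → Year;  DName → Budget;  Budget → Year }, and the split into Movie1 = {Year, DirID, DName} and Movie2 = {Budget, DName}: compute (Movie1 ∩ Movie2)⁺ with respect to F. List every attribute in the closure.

Movie1 ∩ Movie2 = {DName}.
DName → Budget applies, adding Budget
Budget → Year applies, adding Year
Closure: {Year, Budget, DName}.

Year, Budget, DName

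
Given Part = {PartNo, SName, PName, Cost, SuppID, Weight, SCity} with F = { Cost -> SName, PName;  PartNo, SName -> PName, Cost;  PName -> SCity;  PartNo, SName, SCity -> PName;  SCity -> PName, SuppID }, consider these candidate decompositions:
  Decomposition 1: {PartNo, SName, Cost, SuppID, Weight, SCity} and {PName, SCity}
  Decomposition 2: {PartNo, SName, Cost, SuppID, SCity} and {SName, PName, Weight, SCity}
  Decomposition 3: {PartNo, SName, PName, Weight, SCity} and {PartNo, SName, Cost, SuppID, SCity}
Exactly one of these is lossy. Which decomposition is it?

Decomposition 1: common = {SCity}, closure = {PName, SuppID, SCity} → lossless.
Decomposition 2: common = {SName, SCity}, closure = {SName, PName, SuppID, SCity} → lossy.
Decomposition 3: common = {PartNo, SName, SCity}, closure = {PartNo, SName, PName, Cost, SuppID, SCity} → lossless.

Decomposition 2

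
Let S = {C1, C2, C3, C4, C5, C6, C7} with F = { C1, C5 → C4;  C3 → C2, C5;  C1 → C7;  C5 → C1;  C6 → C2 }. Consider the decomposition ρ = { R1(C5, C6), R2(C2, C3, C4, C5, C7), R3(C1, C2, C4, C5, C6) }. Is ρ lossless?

Chase test. Columns are C1, C2, C3, C4, C5, C6, C7; row i has aⱼ where attribute j ∈ Ri, else bᵢⱼ.
Initial tableau (one row per fragment):
  row 1: b11 b12 b13 b14 a5 a6 b17
  row 2: b21 a2 a3 a4 a5 b26 a7
  row 3: a1 a2 b33 a4 a5 a6 b37
Rows 1 and 2 agree on C5; apply C5→C1 and equate their C1 entries.
Rows 1 and 3 agree on C5; apply C5→C1 and equate their C1 entries.
Rows 1 and 3 agree on C6; apply C6→C2 and equate their C2 entries.
Rows 1 and 2 agree on C1, C5; apply C1, C5→C4 and equate their C4 entries.
Rows 1 and 2 agree on C1; apply C1→C7 and equate their C7 entries.
Rows 1 and 3 agree on C1; apply C1→C7 and equate their C7 entries.
No row becomes fully distinguished — the join is lossy.

No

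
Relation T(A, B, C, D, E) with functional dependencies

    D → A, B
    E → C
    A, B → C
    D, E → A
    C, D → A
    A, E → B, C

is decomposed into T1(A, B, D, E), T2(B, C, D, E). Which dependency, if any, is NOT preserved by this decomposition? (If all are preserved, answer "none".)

Check A, B → C: no single fragment contains all of {A, B, C}, and the restricted closure of {A, B} across the fragments never reaches {C}.
D → A, B is preserved.
E → C is preserved.
D, E → A is preserved.
C, D → A is preserved.
A, E → B, C is preserved.

A, B → C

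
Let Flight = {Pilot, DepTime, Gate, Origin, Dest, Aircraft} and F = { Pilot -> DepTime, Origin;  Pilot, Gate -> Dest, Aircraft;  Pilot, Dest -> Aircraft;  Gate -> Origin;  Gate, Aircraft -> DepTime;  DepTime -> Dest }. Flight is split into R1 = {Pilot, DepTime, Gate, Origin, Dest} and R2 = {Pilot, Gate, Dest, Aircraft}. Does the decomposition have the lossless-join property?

Common attributes: R1 ∩ R2 = {Pilot, Gate, Dest}.
Closure of {Pilot, Gate, Dest}: Pilot → DepTime, Origin applies, adding DepTime, Origin; Pilot, Gate → Dest, Aircraft applies, adding Aircraft. So (Pilot, Gate, Dest)⁺ = {Pilot, DepTime, Gate, Origin, Dest, Aircraft}.
This closure contains every attribute of R1, so R1 ∩ R2 → R1. The join is lossless.

Yes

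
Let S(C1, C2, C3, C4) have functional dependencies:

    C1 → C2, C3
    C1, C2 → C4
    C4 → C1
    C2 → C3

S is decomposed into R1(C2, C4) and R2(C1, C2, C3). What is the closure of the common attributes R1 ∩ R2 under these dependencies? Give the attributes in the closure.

C2, C3

R1 ∩ R2 = {C2}.
C2 → C3 applies, adding C3
Closure: {C2, C3}.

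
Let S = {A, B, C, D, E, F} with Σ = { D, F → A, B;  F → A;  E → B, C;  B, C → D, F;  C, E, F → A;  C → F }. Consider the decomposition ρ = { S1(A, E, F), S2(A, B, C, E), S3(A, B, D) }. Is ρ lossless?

No

Chase test. Columns are A, B, C, D, E, F; row i has aⱼ where attribute j ∈ Si, else bᵢⱼ.
Initial tableau (one row per fragment):
  row 1: a1 b12 b13 b14 a5 a6
  row 2: a1 a2 a3 b24 a5 b26
  row 3: a1 a2 b33 a4 b35 b36
Rows 1 and 2 agree on E; apply E→B, C and equate their B, C entries.
Rows 1 and 2 agree on B, C; apply B, C→D, F and equate their D, F entries.
No row becomes fully distinguished — the join is lossy.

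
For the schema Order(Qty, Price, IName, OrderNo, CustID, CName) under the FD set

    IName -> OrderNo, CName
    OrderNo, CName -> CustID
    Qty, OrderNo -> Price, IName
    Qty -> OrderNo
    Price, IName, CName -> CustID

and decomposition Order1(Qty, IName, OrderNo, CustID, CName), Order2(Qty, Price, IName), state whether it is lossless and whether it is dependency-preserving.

lossless and dependency-preserving

Lossless test: (Qty, IName)⁺ = {Qty, Price, IName, OrderNo, CustID, CName}, which contains all of one fragment — lossless.
Dependency preservation: Qty, OrderNo → Price, IName; Price, IName, CName → CustID are not contained in any single fragment, but the restricted closure of each left-hand side across the fragments still reaches the right-hand side; the remaining FDs each lie inside some fragment. All dependencies are preserved.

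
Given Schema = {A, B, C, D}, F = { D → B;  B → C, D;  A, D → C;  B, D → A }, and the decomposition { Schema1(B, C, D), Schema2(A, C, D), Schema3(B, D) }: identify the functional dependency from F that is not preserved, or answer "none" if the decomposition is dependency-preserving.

D → B lies within Schema1.
B → C, D lies within Schema1.
A, D → C lies within Schema2.
B, D → A: restricted closure across fragments reaches A.
Every dependency is enforceable on the fragments, so the decomposition is dependency-preserving.

none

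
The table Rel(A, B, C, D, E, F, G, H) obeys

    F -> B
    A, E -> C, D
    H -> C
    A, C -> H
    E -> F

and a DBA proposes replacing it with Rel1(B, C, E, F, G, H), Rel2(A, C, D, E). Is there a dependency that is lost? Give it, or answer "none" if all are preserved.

A, C -> H

Check A, C → H: no single fragment contains all of {A, C, H}, and the restricted closure of {A, C} across the fragments never reaches {H}.
F → B is preserved.
A, E → C, D is preserved.
H → C is preserved.
E → F is preserved.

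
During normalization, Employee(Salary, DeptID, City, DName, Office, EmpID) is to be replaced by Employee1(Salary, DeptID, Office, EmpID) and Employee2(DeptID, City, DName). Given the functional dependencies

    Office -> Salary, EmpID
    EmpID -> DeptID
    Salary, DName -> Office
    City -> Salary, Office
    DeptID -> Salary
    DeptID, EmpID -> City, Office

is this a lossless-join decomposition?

Common attributes: Employee1 ∩ Employee2 = {DeptID}.
Closure of {DeptID}: DeptID → Salary applies, adding Salary. So (DeptID)⁺ = {Salary, DeptID}.
The closure contains neither all of Employee1 = {Salary, DeptID, Office, EmpID} nor all of Employee2 = {DeptID, City, DName}, so the common attributes are not a superkey of either fragment. The join is lossy.

No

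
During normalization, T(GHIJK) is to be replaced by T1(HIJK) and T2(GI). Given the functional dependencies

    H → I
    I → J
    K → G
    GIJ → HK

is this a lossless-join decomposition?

No

Common attributes: T1 ∩ T2 = {I}.
Closure of {I}: I → J applies, adding J. So (I)⁺ = {IJ}.
The closure contains neither all of T1 = {HIJK} nor all of T2 = {GI}, so the common attributes are not a superkey of either fragment. The join is lossy.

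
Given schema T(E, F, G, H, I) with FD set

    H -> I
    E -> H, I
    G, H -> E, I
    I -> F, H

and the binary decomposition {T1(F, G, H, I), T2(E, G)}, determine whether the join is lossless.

Common attributes: T1 ∩ T2 = {G}.
No dependency enlarges {G}, so (G)⁺ = {G}.
The closure contains neither all of T1 = {F, G, H, I} nor all of T2 = {E, G}, so the common attributes are not a superkey of either fragment. The join is lossy.

No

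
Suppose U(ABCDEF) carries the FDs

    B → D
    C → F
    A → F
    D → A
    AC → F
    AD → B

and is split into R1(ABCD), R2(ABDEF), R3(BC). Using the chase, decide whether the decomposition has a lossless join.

No

Chase test. Columns are ABCDEF; row i has aⱼ where attribute j ∈ Ri, else bᵢⱼ.
Initial tableau (one row per fragment):
  row 1: a1 a2 a3 a4 b15 b16
  row 2: a1 a2 b23 a4 a5 a6
  row 3: b31 a2 a3 b34 b35 b36
Rows 1 and 3 agree on B; apply B→D and equate their D entries.
Rows 1 and 3 agree on C; apply C→F and equate their F entries.
Rows 1 and 2 agree on A; apply A→F and equate their F entries.
Rows 1 and 3 agree on D; apply D→A and equate their A entries.
No row becomes fully distinguished — the join is lossy.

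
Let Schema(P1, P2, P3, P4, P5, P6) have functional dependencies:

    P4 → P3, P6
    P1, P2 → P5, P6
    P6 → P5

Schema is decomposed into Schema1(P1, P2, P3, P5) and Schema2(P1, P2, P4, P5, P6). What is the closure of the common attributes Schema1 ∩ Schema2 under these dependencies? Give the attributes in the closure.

P1, P2, P5, P6

Schema1 ∩ Schema2 = {P1, P2, P5}.
P1, P2 → P5, P6 applies, adding P6
Closure: {P1, P2, P5, P6}.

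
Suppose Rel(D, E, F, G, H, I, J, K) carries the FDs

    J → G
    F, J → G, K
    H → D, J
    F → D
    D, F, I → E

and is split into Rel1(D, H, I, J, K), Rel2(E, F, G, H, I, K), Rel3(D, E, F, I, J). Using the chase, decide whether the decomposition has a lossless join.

Chase test. Columns are D, E, F, G, H, I, J, K; row i has aⱼ where attribute j ∈ Reli, else bᵢⱼ.
Initial tableau (one row per fragment):
  row 1: a1 b12 b13 b14 a5 a6 a7 a8
  row 2: b21 a2 a3 a4 a5 a6 b27 a8
  row 3: a1 a2 a3 b34 b35 a6 a7 b38
Rows 1 and 3 agree on J; apply J→G and equate their G entries.
Rows 1 and 2 agree on H; apply H→D, J and equate their D, J entries.
Rows 1 and 2 agree on J; apply J→G and equate their G entries.
Rows 2 and 3 agree on F, J; apply F, J→G, K and equate their G, K entries.
Row 2 is now all distinguished symbols — the join is lossless.

Yes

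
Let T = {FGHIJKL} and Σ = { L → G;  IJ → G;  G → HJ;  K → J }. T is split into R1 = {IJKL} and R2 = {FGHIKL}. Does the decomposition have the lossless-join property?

Common attributes: R1 ∩ R2 = {IKL}.
Closure of {IKL}: L → G applies, adding G; G → HJ applies, adding HJ. So (IKL)⁺ = {GHIJKL}.
This closure contains every attribute of R1, so R1 ∩ R2 → R1. The join is lossless.

Yes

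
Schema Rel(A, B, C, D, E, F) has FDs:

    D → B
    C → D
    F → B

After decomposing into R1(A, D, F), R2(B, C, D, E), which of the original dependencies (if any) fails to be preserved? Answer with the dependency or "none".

F → B

Check F → B: no single fragment contains all of {B, F}, and the restricted closure of {F} across the fragments never reaches {B}.
D → B is preserved.
C → D is preserved.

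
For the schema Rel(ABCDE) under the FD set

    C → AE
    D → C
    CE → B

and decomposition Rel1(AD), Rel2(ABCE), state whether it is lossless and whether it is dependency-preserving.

lossy and not dependency-preserving

Lossless test: (A)⁺ = {A}, which is a superkey of neither fragment — lossy.
Dependency preservation: the restricted closure of {D} across the fragments never reaches {C}, so D → C cannot be enforced without a join — not preserved.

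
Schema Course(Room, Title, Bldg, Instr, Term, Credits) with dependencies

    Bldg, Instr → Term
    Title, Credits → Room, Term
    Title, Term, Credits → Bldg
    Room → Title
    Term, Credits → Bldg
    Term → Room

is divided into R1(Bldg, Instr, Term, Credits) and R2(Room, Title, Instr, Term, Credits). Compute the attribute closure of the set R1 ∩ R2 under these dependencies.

R1 ∩ R2 = {Instr, Term, Credits}.
Term, Credits → Bldg applies, adding Bldg
Term → Room applies, adding Room
Room → Title applies, adding Title
Closure: {Room, Title, Bldg, Instr, Term, Credits}.

Room, Title, Bldg, Instr, Term, Credits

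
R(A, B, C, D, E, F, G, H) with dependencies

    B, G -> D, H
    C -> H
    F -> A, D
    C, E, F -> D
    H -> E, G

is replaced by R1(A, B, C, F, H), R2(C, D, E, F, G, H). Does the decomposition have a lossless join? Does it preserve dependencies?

lossless but not dependency-preserving

Lossless test: (C, F, H)⁺ = {A, C, D, E, F, G, H}, which contains all of one fragment — lossless.
Dependency preservation: the restricted closure of {B, G} across the fragments never reaches {D, H}, so B, G → D, H cannot be enforced without a join — not preserved.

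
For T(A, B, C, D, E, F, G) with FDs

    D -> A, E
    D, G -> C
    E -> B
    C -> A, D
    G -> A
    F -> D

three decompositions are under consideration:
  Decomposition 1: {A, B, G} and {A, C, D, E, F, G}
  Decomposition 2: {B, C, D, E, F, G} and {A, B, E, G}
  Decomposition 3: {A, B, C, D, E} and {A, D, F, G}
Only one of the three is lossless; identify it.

Decomposition 2

Decomposition 1: common = {A, G}, closure = {A, G} → lossy.
Decomposition 2: common = {B, E, G}, closure = {A, B, E, G} → lossless.
Decomposition 3: common = {A, D}, closure = {A, B, D, E} → lossy.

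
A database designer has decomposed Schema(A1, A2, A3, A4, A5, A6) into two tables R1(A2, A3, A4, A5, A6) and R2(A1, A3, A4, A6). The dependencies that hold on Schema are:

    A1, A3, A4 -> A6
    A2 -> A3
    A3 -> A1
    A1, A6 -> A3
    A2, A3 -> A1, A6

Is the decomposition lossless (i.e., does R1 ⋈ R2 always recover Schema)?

Common attributes: R1 ∩ R2 = {A3, A4, A6}.
Closure of {A3, A4, A6}: A3 → A1 applies, adding A1. So (A3, A4, A6)⁺ = {A1, A3, A4, A6}.
This closure contains every attribute of R2, so R1 ∩ R2 → R2. The join is lossless.

Yes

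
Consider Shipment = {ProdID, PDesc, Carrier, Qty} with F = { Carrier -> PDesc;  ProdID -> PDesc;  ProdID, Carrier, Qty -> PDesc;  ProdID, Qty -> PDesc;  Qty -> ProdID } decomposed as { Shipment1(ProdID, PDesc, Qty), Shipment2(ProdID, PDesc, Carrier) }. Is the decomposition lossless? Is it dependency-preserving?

lossy but dependency-preserving

Lossless test: (ProdID, PDesc)⁺ = {ProdID, PDesc}, which is a superkey of neither fragment — lossy.
Dependency preservation: ProdID, Carrier, Qty → PDesc is not contained in any single fragment, but the restricted closure of its left-hand side across the fragments still reaches the right-hand side; the remaining FDs each lie inside some fragment. All dependencies are preserved.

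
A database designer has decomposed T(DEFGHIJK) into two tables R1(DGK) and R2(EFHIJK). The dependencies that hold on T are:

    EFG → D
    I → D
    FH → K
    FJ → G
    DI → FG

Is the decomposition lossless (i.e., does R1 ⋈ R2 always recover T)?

No

Common attributes: R1 ∩ R2 = {K}.
No dependency enlarges {K}, so (K)⁺ = {K}.
The closure contains neither all of R1 = {DGK} nor all of R2 = {EFHIJK}, so the common attributes are not a superkey of either fragment. The join is lossy.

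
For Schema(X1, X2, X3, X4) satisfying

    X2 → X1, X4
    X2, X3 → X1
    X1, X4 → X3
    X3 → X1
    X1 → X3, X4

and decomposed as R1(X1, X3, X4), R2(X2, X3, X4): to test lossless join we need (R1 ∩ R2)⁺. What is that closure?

R1 ∩ R2 = {X3, X4}.
X3 → X1 applies, adding X1
Closure: {X1, X3, X4}.

X1, X3, X4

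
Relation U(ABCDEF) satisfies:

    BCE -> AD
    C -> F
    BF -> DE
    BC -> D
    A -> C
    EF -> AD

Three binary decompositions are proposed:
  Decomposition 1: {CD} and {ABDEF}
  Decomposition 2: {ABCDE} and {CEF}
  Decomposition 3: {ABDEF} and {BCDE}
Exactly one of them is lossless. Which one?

Decomposition 1: common = {D}, closure = {D} → lossy.
Decomposition 2: common = {CE}, closure = {ACDEF} → lossless.
Decomposition 3: common = {BDE}, closure = {BDE} → lossy.

Decomposition 2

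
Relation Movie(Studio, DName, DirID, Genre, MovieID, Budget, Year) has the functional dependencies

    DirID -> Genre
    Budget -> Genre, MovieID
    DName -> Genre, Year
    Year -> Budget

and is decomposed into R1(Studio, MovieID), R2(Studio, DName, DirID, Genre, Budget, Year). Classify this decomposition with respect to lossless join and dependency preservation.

lossy and not dependency-preserving

Lossless test: (Studio)⁺ = {Studio}, which is a superkey of neither fragment — lossy.
Dependency preservation: the restricted closure of {Budget} across the fragments never reaches {Genre, MovieID}, so Budget → Genre, MovieID cannot be enforced without a join — not preserved.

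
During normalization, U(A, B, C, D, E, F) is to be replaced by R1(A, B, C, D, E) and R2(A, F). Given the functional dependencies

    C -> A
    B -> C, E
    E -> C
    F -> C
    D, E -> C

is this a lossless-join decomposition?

No

Common attributes: R1 ∩ R2 = {A}.
No dependency enlarges {A}, so (A)⁺ = {A}.
The closure contains neither all of R1 = {A, B, C, D, E} nor all of R2 = {A, F}, so the common attributes are not a superkey of either fragment. The join is lossy.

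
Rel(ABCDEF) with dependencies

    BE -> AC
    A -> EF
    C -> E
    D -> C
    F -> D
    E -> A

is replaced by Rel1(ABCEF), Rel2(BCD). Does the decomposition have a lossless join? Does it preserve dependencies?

Lossless test: (BC)⁺ = {ABCDEF}, which contains all of one fragment — lossless.
Dependency preservation: F → D is not contained in any single fragment, but the restricted closure of its left-hand side across the fragments still reaches the right-hand side; the remaining FDs each lie inside some fragment. All dependencies are preserved.

lossless and dependency-preserving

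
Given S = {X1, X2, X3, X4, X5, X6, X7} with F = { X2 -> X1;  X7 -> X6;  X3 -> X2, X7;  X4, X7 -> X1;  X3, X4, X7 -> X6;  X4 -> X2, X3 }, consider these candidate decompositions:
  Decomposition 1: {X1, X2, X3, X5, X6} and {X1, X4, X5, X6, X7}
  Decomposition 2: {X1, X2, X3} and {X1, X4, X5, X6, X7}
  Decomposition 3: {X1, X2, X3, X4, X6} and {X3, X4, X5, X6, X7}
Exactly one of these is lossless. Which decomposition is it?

Decomposition 3

Decomposition 1: common = {X1, X5, X6}, closure = {X1, X5, X6} → lossy.
Decomposition 2: common = {X1}, closure = {X1} → lossy.
Decomposition 3: common = {X3, X4, X6}, closure = {X1, X2, X3, X4, X6, X7} → lossless.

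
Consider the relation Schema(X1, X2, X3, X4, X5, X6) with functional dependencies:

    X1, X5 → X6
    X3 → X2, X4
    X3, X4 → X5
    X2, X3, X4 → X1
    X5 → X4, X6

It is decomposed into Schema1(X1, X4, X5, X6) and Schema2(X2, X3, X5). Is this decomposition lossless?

No

Common attributes: Schema1 ∩ Schema2 = {X5}.
Closure of {X5}: X5 → X4, X6 applies, adding X4, X6. So (X5)⁺ = {X4, X5, X6}.
The closure contains neither all of Schema1 = {X1, X4, X5, X6} nor all of Schema2 = {X2, X3, X5}, so the common attributes are not a superkey of either fragment. The join is lossy.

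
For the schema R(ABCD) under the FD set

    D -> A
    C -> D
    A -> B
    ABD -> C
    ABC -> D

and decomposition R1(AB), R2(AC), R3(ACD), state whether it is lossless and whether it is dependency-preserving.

Lossless test (chase): Rows 2 and 3 agree on C; apply C→D and equate their D entries. Rows 1 and 2 agree on A; apply A→B and equate their B entries. Rows 1 and 3 agree on A; apply A→B and equate their B entries. Row 2 is now all distinguished symbols — the join is lossless.
Dependency preservation: ABD → C; ABC → D are not contained in any single fragment, but the restricted closure of each left-hand side across the fragments still reaches the right-hand side; the remaining FDs each lie inside some fragment. All dependencies are preserved.

lossless and dependency-preserving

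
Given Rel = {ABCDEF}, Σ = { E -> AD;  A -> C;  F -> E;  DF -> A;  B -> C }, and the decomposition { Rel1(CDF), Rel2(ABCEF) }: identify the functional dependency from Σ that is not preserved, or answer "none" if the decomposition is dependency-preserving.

Check E → AD: no single fragment contains all of {ADE}, and the restricted closure of {E} across the fragments never reaches {AD}.
A → C is preserved.
F → E is preserved.
DF → A is preserved.
B → C is preserved.

E -> AD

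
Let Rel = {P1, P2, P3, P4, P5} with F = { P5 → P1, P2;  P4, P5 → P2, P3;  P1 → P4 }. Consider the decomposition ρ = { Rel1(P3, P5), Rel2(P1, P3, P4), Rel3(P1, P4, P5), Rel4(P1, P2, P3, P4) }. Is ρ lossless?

No

Chase test. Columns are P1, P2, P3, P4, P5; row i has aⱼ where attribute j ∈ Reli, else bᵢⱼ.
Initial tableau (one row per fragment):
  row 1: b11 b12 a3 b14 a5
  row 2: a1 b22 a3 a4 b25
  row 3: a1 b32 b33 a4 a5
  row 4: a1 a2 a3 a4 b45
Rows 1 and 3 agree on P5; apply P5→P1, P2 and equate their P1, P2 entries.
Rows 1 and 2 agree on P1; apply P1→P4 and equate their P4 entries.
Rows 1 and 3 agree on P4, P5; apply P4, P5→P2, P3 and equate their P2, P3 entries.
No row becomes fully distinguished — the join is lossy.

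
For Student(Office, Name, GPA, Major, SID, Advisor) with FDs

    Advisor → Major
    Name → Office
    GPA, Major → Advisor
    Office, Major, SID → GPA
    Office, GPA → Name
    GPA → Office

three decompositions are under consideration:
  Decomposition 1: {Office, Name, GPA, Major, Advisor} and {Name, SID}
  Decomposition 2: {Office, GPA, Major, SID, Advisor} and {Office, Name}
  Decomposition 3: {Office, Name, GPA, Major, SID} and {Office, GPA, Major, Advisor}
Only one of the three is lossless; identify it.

Decomposition 3

Decomposition 1: common = {Name}, closure = {Office, Name} → lossy.
Decomposition 2: common = {Office}, closure = {Office} → lossy.
Decomposition 3: common = {Office, GPA, Major}, closure = {Office, Name, GPA, Major, Advisor} → lossless.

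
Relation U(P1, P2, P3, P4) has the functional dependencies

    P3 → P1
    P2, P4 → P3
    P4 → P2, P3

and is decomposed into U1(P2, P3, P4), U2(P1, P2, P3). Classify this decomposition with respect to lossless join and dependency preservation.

lossless and dependency-preserving

Lossless test: (P2, P3)⁺ = {P1, P2, P3}, which contains all of one fragment — lossless.
Dependency preservation: every FD's attributes lie within a single fragment, so each can be enforced locally — preserved.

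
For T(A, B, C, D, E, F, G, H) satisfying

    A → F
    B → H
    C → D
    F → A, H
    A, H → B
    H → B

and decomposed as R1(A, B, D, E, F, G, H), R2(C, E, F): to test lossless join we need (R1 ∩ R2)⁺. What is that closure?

R1 ∩ R2 = {E, F}.
F → A, H applies, adding A, H
A, H → B applies, adding B
Closure: {A, B, E, F, H}.

A, B, E, F, H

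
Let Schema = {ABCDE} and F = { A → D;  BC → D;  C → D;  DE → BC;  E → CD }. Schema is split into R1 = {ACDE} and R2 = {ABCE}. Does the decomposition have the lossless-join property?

Yes

Common attributes: R1 ∩ R2 = {ACE}.
Closure of {ACE}: A → D applies, adding D; DE → BC applies, adding B. So (ACE)⁺ = {ABCDE}.
This closure contains every attribute of R1, so R1 ∩ R2 → R1. The join is lossless.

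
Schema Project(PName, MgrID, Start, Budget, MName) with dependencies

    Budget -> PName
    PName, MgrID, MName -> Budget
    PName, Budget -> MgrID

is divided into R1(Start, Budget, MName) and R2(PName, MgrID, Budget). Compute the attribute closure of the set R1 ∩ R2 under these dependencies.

R1 ∩ R2 = {Budget}.
Budget → PName applies, adding PName
PName, Budget → MgrID applies, adding MgrID
Closure: {PName, MgrID, Budget}.

PName, MgrID, Budget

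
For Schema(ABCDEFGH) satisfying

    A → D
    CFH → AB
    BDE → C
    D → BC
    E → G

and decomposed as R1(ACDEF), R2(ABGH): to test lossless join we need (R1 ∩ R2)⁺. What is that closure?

R1 ∩ R2 = {A}.
A → D applies, adding D
D → BC applies, adding BC
Closure: {ABCD}.

ABCD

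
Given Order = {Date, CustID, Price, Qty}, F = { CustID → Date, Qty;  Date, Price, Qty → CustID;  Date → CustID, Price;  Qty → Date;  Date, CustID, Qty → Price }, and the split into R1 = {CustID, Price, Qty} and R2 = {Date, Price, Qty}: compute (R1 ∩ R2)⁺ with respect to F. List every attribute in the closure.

R1 ∩ R2 = {Price, Qty}.
Qty → Date applies, adding Date
Date, Price, Qty → CustID applies, adding CustID
Closure: {Date, CustID, Price, Qty}.

Date, CustID, Price, Qty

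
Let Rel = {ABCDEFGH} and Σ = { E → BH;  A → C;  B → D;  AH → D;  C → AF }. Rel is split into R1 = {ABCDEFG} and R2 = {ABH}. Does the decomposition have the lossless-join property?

No

Common attributes: R1 ∩ R2 = {AB}.
Closure of {AB}: A → C applies, adding C; B → D applies, adding D; C → AF applies, adding F. So (AB)⁺ = {ABCDF}.
The closure contains neither all of R1 = {ABCDEFG} nor all of R2 = {ABH}, so the common attributes are not a superkey of either fragment. The join is lossy.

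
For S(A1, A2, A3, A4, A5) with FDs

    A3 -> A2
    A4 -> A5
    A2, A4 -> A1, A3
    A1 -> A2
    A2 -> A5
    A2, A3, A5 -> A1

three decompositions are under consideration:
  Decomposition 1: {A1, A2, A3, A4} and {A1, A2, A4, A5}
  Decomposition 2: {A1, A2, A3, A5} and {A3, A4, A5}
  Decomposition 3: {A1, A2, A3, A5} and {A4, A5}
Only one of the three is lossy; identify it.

Decomposition 1: common = {A1, A2, A4}, closure = {A1, A2, A3, A4, A5} → lossless.
Decomposition 2: common = {A3, A5}, closure = {A1, A2, A3, A5} → lossless.
Decomposition 3: common = {A5}, closure = {A5} → lossy.

Decomposition 3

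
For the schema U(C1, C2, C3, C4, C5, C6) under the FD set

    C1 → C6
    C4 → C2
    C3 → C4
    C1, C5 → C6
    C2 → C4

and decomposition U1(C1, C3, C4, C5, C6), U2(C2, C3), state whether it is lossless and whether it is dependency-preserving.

lossless but not dependency-preserving

Lossless test: (C3)⁺ = {C2, C3, C4}, which contains all of one fragment — lossless.
Dependency preservation: the restricted closure of {C4} across the fragments never reaches {C2}, so C4 → C2 cannot be enforced without a join — not preserved.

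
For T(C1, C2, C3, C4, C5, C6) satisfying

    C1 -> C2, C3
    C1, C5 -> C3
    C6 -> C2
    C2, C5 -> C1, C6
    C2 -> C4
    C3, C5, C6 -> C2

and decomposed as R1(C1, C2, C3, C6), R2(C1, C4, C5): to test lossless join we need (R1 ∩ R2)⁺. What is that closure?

R1 ∩ R2 = {C1}.
C1 → C2, C3 applies, adding C2, C3
C2 → C4 applies, adding C4
Closure: {C1, C2, C3, C4}.

C1, C2, C3, C4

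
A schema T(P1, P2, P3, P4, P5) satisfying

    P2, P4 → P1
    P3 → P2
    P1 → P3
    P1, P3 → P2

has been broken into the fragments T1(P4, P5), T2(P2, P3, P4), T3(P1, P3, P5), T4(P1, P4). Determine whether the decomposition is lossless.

No

Chase test. Columns are P1, P2, P3, P4, P5; row i has aⱼ where attribute j ∈ Ti, else bᵢⱼ.
Initial tableau (one row per fragment):
  row 1: b11 b12 b13 a4 a5
  row 2: b21 a2 a3 a4 b25
  row 3: a1 b32 a3 b34 a5
  row 4: a1 b42 b43 a4 b45
Rows 2 and 3 agree on P3; apply P3→P2 and equate their P2 entries.
Rows 3 and 4 agree on P1; apply P1→P3 and equate their P3 entries.
Rows 3 and 4 agree on P1, P3; apply P1, P3→P2 and equate their P2 entries.
Rows 2 and 4 agree on P2, P4; apply P2, P4→P1 and equate their P1 entries.
No row becomes fully distinguished — the join is lossy.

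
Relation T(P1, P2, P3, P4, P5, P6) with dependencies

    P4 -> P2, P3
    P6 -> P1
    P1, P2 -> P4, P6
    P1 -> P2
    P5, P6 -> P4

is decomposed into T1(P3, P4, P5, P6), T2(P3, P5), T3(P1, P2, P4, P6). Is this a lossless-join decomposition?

Yes

Chase test. Columns are P1, P2, P3, P4, P5, P6; row i has aⱼ where attribute j ∈ Ti, else bᵢⱼ.
Initial tableau (one row per fragment):
  row 1: b11 b12 a3 a4 a5 a6
  row 2: b21 b22 a3 b24 a5 b26
  row 3: a1 a2 b33 a4 b35 a6
Rows 1 and 3 agree on P4; apply P4→P2, P3 and equate their P2, P3 entries.
Rows 1 and 3 agree on P6; apply P6→P1 and equate their P1 entries.
Row 1 is now all distinguished symbols — the join is lossless.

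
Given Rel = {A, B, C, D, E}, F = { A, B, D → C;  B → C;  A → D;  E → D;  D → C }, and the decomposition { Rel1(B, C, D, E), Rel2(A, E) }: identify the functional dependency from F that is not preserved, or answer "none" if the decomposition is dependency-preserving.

Check A → D: no single fragment contains all of {A, D}, and the restricted closure of {A} across the fragments never reaches {D}.
A, B, D → C is preserved.
B → C is preserved.
E → D is preserved.
D → C is preserved.

A → D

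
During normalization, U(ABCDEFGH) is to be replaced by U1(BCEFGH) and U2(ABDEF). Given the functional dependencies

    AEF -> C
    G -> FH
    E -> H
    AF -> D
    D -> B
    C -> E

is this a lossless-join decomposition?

No

Common attributes: U1 ∩ U2 = {BEF}.
Closure of {BEF}: E → H applies, adding H. So (BEF)⁺ = {BEFH}.
The closure contains neither all of U1 = {BCEFGH} nor all of U2 = {ABDEF}, so the common attributes are not a superkey of either fragment. The join is lossy.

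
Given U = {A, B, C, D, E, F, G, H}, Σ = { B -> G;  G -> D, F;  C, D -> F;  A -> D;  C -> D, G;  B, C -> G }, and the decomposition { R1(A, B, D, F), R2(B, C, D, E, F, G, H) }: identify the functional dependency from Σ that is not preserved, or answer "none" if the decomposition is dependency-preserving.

none

B → G lies within R2.
G → D, F lies within R2.
C, D → F lies within R2.
A → D lies within R1.
C → D, G lies within R2.
B, C → G lies within R2.
Every dependency is enforceable on the fragments, so the decomposition is dependency-preserving.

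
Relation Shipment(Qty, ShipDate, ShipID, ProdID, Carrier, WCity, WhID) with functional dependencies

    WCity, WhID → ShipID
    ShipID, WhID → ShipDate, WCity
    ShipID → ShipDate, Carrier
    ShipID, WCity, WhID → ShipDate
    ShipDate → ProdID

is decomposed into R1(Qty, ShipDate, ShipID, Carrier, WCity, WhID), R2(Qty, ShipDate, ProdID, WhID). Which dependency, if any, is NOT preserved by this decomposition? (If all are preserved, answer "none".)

none

WCity, WhID → ShipID lies within R1.
ShipID, WhID → ShipDate, WCity lies within R1.
ShipID → ShipDate, Carrier lies within R1.
ShipID, WCity, WhID → ShipDate lies within R1.
ShipDate → ProdID lies within R2.
Every dependency is enforceable on the fragments, so the decomposition is dependency-preserving.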